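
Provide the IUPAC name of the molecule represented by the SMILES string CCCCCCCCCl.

1-chlorooctane

The longest continuous carbon chain has 8 atoms, so the parent hydride is octane.
The numbering direction is chosen so that the substituent locant set {1} is lower than {8} at the first point of difference.
This places a chloro group at C-1.
Assembling the pieces gives 1-chlorooctane.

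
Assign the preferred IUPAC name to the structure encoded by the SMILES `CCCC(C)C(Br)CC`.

3-bromo-4-methylheptane

The longest carbon chain is 7 atoms: the parent is heptane.
The numbering direction is chosen so that the substituent locant set {3,4} is lower than {4,5} at the first point of difference.
This places a bromo group at C-3; a methyl group at C-4.
Substituent prefixes are cited in alphabetical order (multiplying prefixes like di-/tri- are ignored for ordering).
Assembling the pieces gives 3-bromo-4-methylheptane.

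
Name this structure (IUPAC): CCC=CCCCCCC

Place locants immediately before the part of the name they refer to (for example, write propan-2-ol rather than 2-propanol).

dec-3-ene

The longest chain bearing the multiple bond is 10 carbons long (decane).
There is one C=C double bond, indicated by the ending -ene.
Choose the numbering such that numbering from this end puts the double bond at C-3 rather than C-7.
With this numbering: the double bond between C-3 and C-4.
Assembling the pieces gives dec-3-ene.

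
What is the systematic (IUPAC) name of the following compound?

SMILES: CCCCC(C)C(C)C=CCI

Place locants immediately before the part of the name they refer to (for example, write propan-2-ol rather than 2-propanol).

Counting along the main chain through the multiple bond gives 9 carbons: the parent is nonane.
There is one C=C double bond, indicated by the ending -ene.
Choose the numbering such that numbering from this end puts the double bond at C-2 rather than C-7.
That gives the double bond between C-2 and C-3; an iodo group at C-1; methyl groups at C-4 and C-5.
The substituents are ordered alphabetically, ignoring any di-/tri- multipliers.
Putting it together: 1-iodo-4,5-dimethylnon-2-ene.

1-iodo-4,5-dimethylnon-2-ene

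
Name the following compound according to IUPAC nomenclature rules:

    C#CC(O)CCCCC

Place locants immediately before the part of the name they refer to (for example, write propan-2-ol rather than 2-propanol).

Counting along the main chain through the –OH group and the multiple bond gives 8 carbons: the parent is octane.
The highest-priority functional group is an alcohol (–OH), so the name ends in -ol.
There is one C≡C triple bond, indicated by the ending -yne.
Choose the numbering such that numbering from this end puts the hydroxyl group at C-3 rather than C-6.
That gives the hydroxyl at C-3; the triple bond between C-1 and C-2.
Assembling the pieces gives oct-1-yn-3-ol.

oct-1-yn-3-ol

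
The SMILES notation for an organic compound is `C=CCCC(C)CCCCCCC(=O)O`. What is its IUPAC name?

8-methyldodec-11-enoic acid

The longest chain bearing the –COOH group and the multiple bond is 12 carbons long (dodecane).
A carboxylic acid (terminal –COOH) is the principal characteristic group, giving the suffix -oic acid.
The chain contains a C=C double bond, so the unsaturation ending is -ene.
Number the chain so that the carboxylic acid carbon is C-1 by definition.
With this numbering: the double bond between C-11 and C-12; a methyl group at C-8.
The name is 8-methyldodec-11-enoic acid.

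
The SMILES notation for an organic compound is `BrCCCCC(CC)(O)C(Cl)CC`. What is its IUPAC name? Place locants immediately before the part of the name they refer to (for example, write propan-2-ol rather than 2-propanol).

8-bromo-3-chloro-4-ethyloctan-4-ol

The longest chain bearing the –OH group is 8 carbons long (octane).
The principal characteristic group is an alcohol (–OH), named with the suffix -ol.
Number the chain so that numbering from this end puts the hydroxyl group at C-4 rather than C-5.
That gives the hydroxyl at C-4; a bromo group at C-8; a chloro group at C-3; an ethyl group at C-4.
Substituent prefixes are cited in alphabetical order (multiplying prefixes like di-/tri- are ignored for ordering).
Putting it together: 8-bromo-3-chloro-4-ethyloctan-4-ol.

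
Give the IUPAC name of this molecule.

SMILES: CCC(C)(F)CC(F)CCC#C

The longest chain bearing the multiple bond is 9 carbons long (nonane).
The chain contains a C≡C triple bond, so the unsaturation ending is -yne.
The numbering direction is chosen so that numbering from this end puts the triple bond at C-1 rather than C-8.
With this numbering: the triple bond between C-1 and C-2; fluoro groups at C-5 and C-7; a methyl group at C-7.
The substituents are ordered alphabetically, ignoring any di-/tri- multipliers.
Putting it together: 5,7-difluoro-7-methylnon-1-yne.

5,7-difluoro-7-methylnon-1-yne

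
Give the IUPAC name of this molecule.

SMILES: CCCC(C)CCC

The parent chain contains 7 carbons (heptane).
Numbering from either end gives identical locants here.
That gives a methyl group at C-4.
The name is 4-methylheptane.

4-methylheptane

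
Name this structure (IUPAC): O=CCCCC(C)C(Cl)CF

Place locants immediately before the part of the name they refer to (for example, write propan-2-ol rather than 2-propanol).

6-chloro-7-fluoro-5-methylheptanal

Counting along the main chain through the –CHO group gives 7 carbons: the parent is heptane.
The highest-priority functional group is an aldehyde (terminal –CHO), so the name ends in -al.
Choose the numbering such that the aldehyde carbon is C-1 by definition.
That gives a chloro group at C-6; a fluoro group at C-7; a methyl group at C-5.
Prefixes are listed alphabetically: chloro, fluoro, methyl.
Assembling the pieces gives 6-chloro-7-fluoro-5-methylheptanal.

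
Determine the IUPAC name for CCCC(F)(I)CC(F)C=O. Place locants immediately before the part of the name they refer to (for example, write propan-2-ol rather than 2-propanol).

The longest carbon chain that includes the –CHO group has 7 carbons, so the parent hydride is heptane.
An aldehyde (terminal –CHO) is the principal characteristic group, giving the suffix -al.
The numbering direction is chosen so that the aldehyde carbon is C-1 by definition.
That gives fluoro groups at C-2 and C-4; an iodo group at C-4.
Substituent prefixes are cited in alphabetical order (multiplying prefixes like di-/tri- are ignored for ordering).
The name is 2,4-difluoro-4-iodoheptanal.

2,4-difluoro-4-iodoheptanal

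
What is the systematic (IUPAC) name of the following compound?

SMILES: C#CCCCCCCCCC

undec-1-yne

The longest carbon chain that includes the multiple bond has 11 carbons, so the parent hydride is undecane.
The chain contains a C≡C triple bond, so the unsaturation ending is -yne.
The numbering direction is chosen so that numbering from this end puts the triple bond at C-1 rather than C-10.
That gives the triple bond between C-1 and C-2.
The name is undec-1-yne.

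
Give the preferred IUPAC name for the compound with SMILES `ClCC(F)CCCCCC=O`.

8-chloro-7-fluorooctanal

Counting along the main chain through the –CHO group gives 8 carbons: the parent is octane.
An aldehyde (terminal –CHO) is the principal characteristic group, giving the suffix -al.
Number the chain so that the aldehyde carbon is C-1 by definition.
This places a chloro group at C-8; a fluoro group at C-7.
The substituents are ordered alphabetically, ignoring any di-/tri- multipliers.
Putting it together: 8-chloro-7-fluorooctanal.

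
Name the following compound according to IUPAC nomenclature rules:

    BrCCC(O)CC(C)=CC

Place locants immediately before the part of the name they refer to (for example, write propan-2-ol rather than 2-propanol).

Counting along the main chain through the –OH group and the multiple bond gives 7 carbons: the parent is heptane.
The principal characteristic group is an alcohol (–OH), named with the suffix -ol.
There is one C=C double bond, indicated by the ending -ene.
Number the chain so that numbering from this end puts the hydroxyl group at C-3 rather than C-5.
That gives the hydroxyl at C-3; the double bond between C-5 and C-6; a bromo group at C-1; a methyl group at C-5.
The substituents are ordered alphabetically, ignoring any di-/tri- multipliers.
Assembling the pieces gives 1-bromo-5-methylhept-5-en-3-ol.

1-bromo-5-methylhept-5-en-3-ol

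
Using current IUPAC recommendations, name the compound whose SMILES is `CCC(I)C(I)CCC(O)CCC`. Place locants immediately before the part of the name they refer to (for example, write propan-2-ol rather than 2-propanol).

Counting along the main chain through the –OH group gives 10 carbons: the parent is decane.
An alcohol (–OH) is the principal characteristic group, giving the suffix -ol.
Choose the numbering such that numbering from this end puts the hydroxyl group at C-4 rather than C-7.
With this numbering: the hydroxyl at C-4; iodo groups at C-7 and C-8.
Assembling the pieces gives 7,8-diiododecan-4-ol.

7,8-diiododecan-4-ol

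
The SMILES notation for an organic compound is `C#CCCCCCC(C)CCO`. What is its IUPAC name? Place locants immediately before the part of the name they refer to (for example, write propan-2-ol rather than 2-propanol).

3-methyldec-9-yn-1-ol

The longest chain bearing the –OH group and the multiple bond is 10 carbons long (decane).
The highest-priority functional group is an alcohol (–OH), so the name ends in -ol.
A C≡C triple bond in the chain gives the infix -yne-.
The numbering direction is chosen so that numbering from this end puts the hydroxyl group at C-1 rather than C-10.
With this numbering: the hydroxyl at C-1; the triple bond between C-9 and C-10; a methyl group at C-3.
The name is 3-methyldec-9-yn-1-ol.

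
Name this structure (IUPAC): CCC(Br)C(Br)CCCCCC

The longest carbon chain is 10 atoms: the parent is decane.
Choose the numbering such that the substituent locant set {3,4} is lower than {7,8} at the first point of difference.
That gives bromo groups at C-3 and C-4.
Assembling the pieces gives 3,4-dibromodecane.

3,4-dibromodecane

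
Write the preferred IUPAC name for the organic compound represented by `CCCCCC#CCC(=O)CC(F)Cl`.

1-chloro-1-fluoroundec-5-yn-3-one

Counting along the main chain through the carbonyl and the multiple bond gives 11 carbons: the parent is undecane.
The principal characteristic group is a ketone (C=O on an internal carbon), named with the suffix -one.
There is one C≡C triple bond, indicated by the ending -yne.
Number the chain so that numbering from this end puts the carbonyl group at C-3 rather than C-9.
That gives the carbonyl at C-3; the triple bond between C-5 and C-6; a chloro group at C-1; a fluoro group at C-1.
Substituent prefixes are cited in alphabetical order (multiplying prefixes like di-/tri- are ignored for ordering).
The name is 1-chloro-1-fluoroundec-5-yn-3-one.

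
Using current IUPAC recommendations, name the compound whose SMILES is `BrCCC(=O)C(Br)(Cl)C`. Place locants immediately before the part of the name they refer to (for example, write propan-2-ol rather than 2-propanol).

1,4-dibromo-4-chloropentan-3-one

The longest carbon chain that includes the carbonyl has 5 carbons, so the parent hydride is pentane.
A ketone (C=O on an internal carbon) is the principal characteristic group, giving the suffix -one.
Number the chain so that the substituent locant set {1,4,4} is lower than {2,2,5} at the first point of difference.
That gives the carbonyl at C-3; bromo groups at C-1 and C-4; a chloro group at C-4.
Substituent prefixes are cited in alphabetical order (multiplying prefixes like di-/tri- are ignored for ordering).
Putting it together: 1,4-dibromo-4-chloropentan-3-one.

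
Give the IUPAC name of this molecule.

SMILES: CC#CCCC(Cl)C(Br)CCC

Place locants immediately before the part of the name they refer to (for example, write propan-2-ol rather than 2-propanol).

7-bromo-6-chlorodec-2-yne

Counting along the main chain through the multiple bond gives 10 carbons: the parent is decane.
A C≡C triple bond in the chain gives the infix -yne-.
Number the chain so that numbering from this end puts the triple bond at C-2 rather than C-8.
With this numbering: the triple bond between C-2 and C-3; a bromo group at C-7; a chloro group at C-6.
Substituent prefixes are cited in alphabetical order (multiplying prefixes like di-/tri- are ignored for ordering).
Putting it together: 7-bromo-6-chlorodec-2-yne.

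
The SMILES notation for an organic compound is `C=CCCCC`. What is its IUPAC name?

hex-1-ene

The longest chain bearing the multiple bond is 6 carbons long (hexane).
There is one C=C double bond, indicated by the ending -ene.
The numbering direction is chosen so that numbering from this end puts the double bond at C-1 rather than C-5.
This places the double bond between C-1 and C-2.
Assembling the pieces gives hex-1-ene.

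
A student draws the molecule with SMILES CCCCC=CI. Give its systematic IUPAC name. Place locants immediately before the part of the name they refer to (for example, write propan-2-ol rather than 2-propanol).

1-iodohex-1-ene

The longest chain bearing the multiple bond is 6 carbons long (hexane).
A C=C double bond in the chain gives the infix -ene-.
Number the chain so that numbering from this end puts the double bond at C-1 rather than C-5.
This places the double bond between C-1 and C-2; an iodo group at C-1.
The name is 1-iodohex-1-ene.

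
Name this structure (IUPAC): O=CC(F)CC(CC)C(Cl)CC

5-chloro-4-ethyl-2-fluoroheptanal

The longest carbon chain that includes the –CHO group has 7 carbons, so the parent hydride is heptane.
An aldehyde (terminal –CHO) is the principal characteristic group, giving the suffix -al.
Choose the numbering such that the aldehyde carbon is C-1 by definition.
With this numbering: a chloro group at C-5; an ethyl group at C-4; a fluoro group at C-2.
Substituent prefixes are cited in alphabetical order (multiplying prefixes like di-/tri- are ignored for ordering).
Assembling the pieces gives 5-chloro-4-ethyl-2-fluoroheptanal.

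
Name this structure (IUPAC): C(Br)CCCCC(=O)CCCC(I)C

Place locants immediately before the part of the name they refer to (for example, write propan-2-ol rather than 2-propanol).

The longest carbon chain that includes the carbonyl has 11 carbons, so the parent hydride is undecane.
The highest-priority functional group is a ketone (C=O on an internal carbon), so the name ends in -one.
The numbering direction is chosen so that the substituent locant set {1,10} is lower than {2,11} at the first point of difference.
This places the carbonyl at C-6; a bromo group at C-1; an iodo group at C-10.
Prefixes are listed alphabetically: bromo, iodo.
Putting it together: 1-bromo-10-iodoundecan-6-one.

1-bromo-10-iodoundecan-6-one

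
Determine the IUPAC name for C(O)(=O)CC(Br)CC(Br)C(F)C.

The longest carbon chain that includes the –COOH group has 7 carbons, so the parent hydride is heptane.
The principal characteristic group is a carboxylic acid (terminal –COOH), named with the suffix -oic acid.
The numbering direction is chosen so that the carboxylic acid carbon is C-1 by definition.
This places bromo groups at C-3 and C-5; a fluoro group at C-6.
Substituent prefixes are cited in alphabetical order (multiplying prefixes like di-/tri- are ignored for ordering).
Putting it together: 3,5-dibromo-6-fluoroheptanoic acid.

3,5-dibromo-6-fluoroheptanoic acid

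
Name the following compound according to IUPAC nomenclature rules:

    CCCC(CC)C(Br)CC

The parent chain contains 7 carbons (heptane).
Number the chain so that the substituent locant set {3,4} is lower than {4,5} at the first point of difference.
That gives a bromo group at C-3; an ethyl group at C-4.
Substituent prefixes are cited in alphabetical order (multiplying prefixes like di-/tri- are ignored for ordering).
The name is 3-bromo-4-ethylheptane.

3-bromo-4-ethylheptane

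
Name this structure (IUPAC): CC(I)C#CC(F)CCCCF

5,9-difluoro-2-iodonon-3-yne

Counting along the main chain through the multiple bond gives 9 carbons: the parent is nonane.
The chain contains a C≡C triple bond, so the unsaturation ending is -yne.
Number the chain so that numbering from this end puts the triple bond at C-3 rather than C-6.
With this numbering: the triple bond between C-3 and C-4; fluoro groups at C-5 and C-9; an iodo group at C-2.
Prefixes are listed alphabetically: fluoro, iodo.
Putting it together: 5,9-difluoro-2-iodonon-3-yne.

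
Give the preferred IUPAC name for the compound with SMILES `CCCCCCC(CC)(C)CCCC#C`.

6-ethyl-6-methyldodec-1-yne

The longest chain bearing the multiple bond is 12 carbons long (dodecane).
The chain contains a C≡C triple bond, so the unsaturation ending is -yne.
The numbering direction is chosen so that numbering from this end puts the triple bond at C-1 rather than C-11.
With this numbering: the triple bond between C-1 and C-2; an ethyl group at C-6; a methyl group at C-6.
Prefixes are listed alphabetically: ethyl, methyl.
The name is 6-ethyl-6-methyldodec-1-yne.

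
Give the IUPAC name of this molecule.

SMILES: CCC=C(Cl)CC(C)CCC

4-chloro-6-methylnon-3-ene

The longest chain bearing the multiple bond is 9 carbons long (nonane).
There is one C=C double bond, indicated by the ending -ene.
Number the chain so that numbering from this end puts the double bond at C-3 rather than C-6.
This places the double bond between C-3 and C-4; a chloro group at C-4; a methyl group at C-6.
Substituent prefixes are cited in alphabetical order (multiplying prefixes like di-/tri- are ignored for ordering).
Assembling the pieces gives 4-chloro-6-methylnon-3-ene.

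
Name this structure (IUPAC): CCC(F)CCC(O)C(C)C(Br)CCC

8-bromo-3-fluoro-7-methylundecan-6-ol

Counting along the main chain through the –OH group gives 11 carbons: the parent is undecane.
An alcohol (–OH) is the principal characteristic group, giving the suffix -ol.
Number the chain so that the substituent locant set {3,7,8} is lower than {4,5,9} at the first point of difference.
That gives the hydroxyl at C-6; a bromo group at C-8; a fluoro group at C-3; a methyl group at C-7.
Substituent prefixes are cited in alphabetical order (multiplying prefixes like di-/tri- are ignored for ordering).
Putting it together: 8-bromo-3-fluoro-7-methylundecan-6-ol.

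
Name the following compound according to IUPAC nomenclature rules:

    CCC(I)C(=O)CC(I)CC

The longest chain bearing the carbonyl is 8 carbons long (octane).
A ketone (C=O on an internal carbon) is the principal characteristic group, giving the suffix -one.
Choose the numbering such that numbering from this end puts the carbonyl group at C-4 rather than C-5.
This places the carbonyl at C-4; iodo groups at C-3 and C-6.
Assembling the pieces gives 3,6-diiodooctan-4-one.

3,6-diiodooctan-4-one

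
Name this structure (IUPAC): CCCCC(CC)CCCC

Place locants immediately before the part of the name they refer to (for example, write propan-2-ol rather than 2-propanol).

5-ethylnonane

The parent chain contains 9 carbons (nonane).
The molecule is symmetric, so either numbering direction gives the same locants.
This places an ethyl group at C-5.
Putting it together: 5-ethylnonane.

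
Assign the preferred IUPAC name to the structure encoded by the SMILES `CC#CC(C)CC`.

4-methylhex-2-yne

The longest carbon chain that includes the multiple bond has 6 carbons, so the parent hydride is hexane.
There is one C≡C triple bond, indicated by the ending -yne.
The numbering direction is chosen so that numbering from this end puts the triple bond at C-2 rather than C-4.
That gives the triple bond between C-2 and C-3; a methyl group at C-4.
Putting it together: 4-methylhex-2-yne.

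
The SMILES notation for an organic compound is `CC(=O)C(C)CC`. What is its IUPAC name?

3-methylpentan-2-one

The longest carbon chain that includes the carbonyl has 5 carbons, so the parent hydride is pentane.
The highest-priority functional group is a ketone (C=O on an internal carbon), so the name ends in -one.
Choose the numbering such that numbering from this end puts the carbonyl group at C-2 rather than C-4.
With this numbering: the carbonyl at C-2; a methyl group at C-3.
Putting it together: 3-methylpentan-2-one.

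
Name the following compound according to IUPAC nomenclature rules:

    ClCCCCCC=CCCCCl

1,10-dichlorodec-4-ene

The longest chain bearing the multiple bond is 10 carbons long (decane).
A C=C double bond in the chain gives the infix -ene-.
The numbering direction is chosen so that numbering from this end puts the double bond at C-4 rather than C-6.
This places the double bond between C-4 and C-5; chloro groups at C-1 and C-10.
The name is 1,10-dichlorodec-4-ene.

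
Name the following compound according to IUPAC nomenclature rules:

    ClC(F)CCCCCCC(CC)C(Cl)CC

The longest carbon chain is 11 atoms: the parent is undecane.
The numbering direction is chosen so that the substituent locant set {1,1,8,9} is lower than {3,4,11,11} at the first point of difference.
This places chloro groups at C-1 and C-9; an ethyl group at C-8; a fluoro group at C-1.
Prefixes are listed alphabetically: chloro, ethyl, fluoro.
Putting it together: 1,9-dichloro-8-ethyl-1-fluoroundecane.

1,9-dichloro-8-ethyl-1-fluoroundecane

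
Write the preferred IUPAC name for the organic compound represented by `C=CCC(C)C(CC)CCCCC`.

5-ethyl-4-methyldec-1-ene

The longest chain bearing the multiple bond is 10 carbons long (decane).
A C=C double bond in the chain gives the infix -ene-.
The numbering direction is chosen so that numbering from this end puts the double bond at C-1 rather than C-9.
This places the double bond between C-1 and C-2; an ethyl group at C-5; a methyl group at C-4.
The substituents are ordered alphabetically, ignoring any di-/tri- multipliers.
Putting it together: 5-ethyl-4-methyldec-1-ene.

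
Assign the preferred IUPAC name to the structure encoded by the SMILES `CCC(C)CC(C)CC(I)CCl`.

The longest carbon chain is 8 atoms: the parent is octane.
Number the chain so that the substituent locant set {1,2,4,6} is lower than {3,5,7,8} at the first point of difference.
With this numbering: a chloro group at C-1; an iodo group at C-2; methyl groups at C-4 and C-6.
The substituents are ordered alphabetically, ignoring any di-/tri- multipliers.
The name is 1-chloro-2-iodo-4,6-dimethyloctane.

1-chloro-2-iodo-4,6-dimethyloctane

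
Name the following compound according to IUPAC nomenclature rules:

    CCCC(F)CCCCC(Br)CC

3-bromo-8-fluoroundecane

The longest carbon chain is 11 atoms: the parent is undecane.
Choose the numbering such that the substituent locant set {3,8} is lower than {4,9} at the first point of difference.
With this numbering: a bromo group at C-3; a fluoro group at C-8.
The substituents are ordered alphabetically, ignoring any di-/tri- multipliers.
Putting it together: 3-bromo-8-fluoroundecane.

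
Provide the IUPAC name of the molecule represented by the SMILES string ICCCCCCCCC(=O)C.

Counting along the main chain through the carbonyl gives 10 carbons: the parent is decane.
The principal characteristic group is a ketone (C=O on an internal carbon), named with the suffix -one.
Choose the numbering such that numbering from this end puts the carbonyl group at C-2 rather than C-9.
That gives the carbonyl at C-2; an iodo group at C-10.
The name is 10-iododecan-2-one.

10-iododecan-2-one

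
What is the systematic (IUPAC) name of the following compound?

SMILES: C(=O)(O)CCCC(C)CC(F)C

7-fluoro-5-methyloctanoic acid

Counting along the main chain through the –COOH group gives 8 carbons: the parent is octane.
The principal characteristic group is a carboxylic acid (terminal –COOH), named with the suffix -oic acid.
The numbering direction is chosen so that the carboxylic acid carbon is C-1 by definition.
That gives a fluoro group at C-7; a methyl group at C-5.
The substituents are ordered alphabetically, ignoring any di-/tri- multipliers.
Putting it together: 7-fluoro-5-methyloctanoic acid.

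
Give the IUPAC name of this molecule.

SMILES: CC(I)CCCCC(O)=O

The longest carbon chain that includes the –COOH group has 7 carbons, so the parent hydride is heptane.
The principal characteristic group is a carboxylic acid (terminal –COOH), named with the suffix -oic acid.
Number the chain so that the carboxylic acid carbon is C-1 by definition.
This places an iodo group at C-6.
Assembling the pieces gives 6-iodoheptanoic acid.

6-iodoheptanoic acid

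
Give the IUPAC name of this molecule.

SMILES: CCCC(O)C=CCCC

non-5-en-4-ol

The longest chain bearing the –OH group and the multiple bond is 9 carbons long (nonane).
An alcohol (–OH) is the principal characteristic group, giving the suffix -ol.
There is one C=C double bond, indicated by the ending -ene.
Number the chain so that numbering from this end puts the hydroxyl group at C-4 rather than C-6.
That gives the hydroxyl at C-4; the double bond between C-5 and C-6.
Putting it together: non-5-en-4-ol.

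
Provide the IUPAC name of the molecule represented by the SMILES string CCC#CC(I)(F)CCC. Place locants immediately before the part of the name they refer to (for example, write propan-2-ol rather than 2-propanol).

The longest carbon chain that includes the multiple bond has 8 carbons, so the parent hydride is octane.
There is one C≡C triple bond, indicated by the ending -yne.
The numbering direction is chosen so that numbering from this end puts the triple bond at C-3 rather than C-5.
That gives the triple bond between C-3 and C-4; a fluoro group at C-5; an iodo group at C-5.
Substituent prefixes are cited in alphabetical order (multiplying prefixes like di-/tri- are ignored for ordering).
Assembling the pieces gives 5-fluoro-5-iodooct-3-yne.

5-fluoro-5-iodooct-3-yne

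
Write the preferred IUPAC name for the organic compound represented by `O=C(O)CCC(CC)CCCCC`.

The longest chain bearing the –COOH group is 9 carbons long (nonane).
The principal characteristic group is a carboxylic acid (terminal –COOH), named with the suffix -oic acid.
Number the chain so that the carboxylic acid carbon is C-1 by definition.
This places an ethyl group at C-4.
Assembling the pieces gives 4-ethylnonanoic acid.

4-ethylnonanoic acid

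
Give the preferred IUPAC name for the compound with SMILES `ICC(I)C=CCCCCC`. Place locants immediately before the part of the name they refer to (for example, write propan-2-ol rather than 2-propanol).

Counting along the main chain through the multiple bond gives 9 carbons: the parent is nonane.
There is one C=C double bond, indicated by the ending -ene.
The numbering direction is chosen so that numbering from this end puts the double bond at C-3 rather than C-6.
That gives the double bond between C-3 and C-4; iodo groups at C-1 and C-2.
Putting it together: 1,2-diiodonon-3-ene.

1,2-diiodonon-3-ene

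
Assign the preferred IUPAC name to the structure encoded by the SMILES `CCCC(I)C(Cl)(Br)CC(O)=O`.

3-bromo-3-chloro-4-iodoheptanoic acid

Counting along the main chain through the –COOH group gives 7 carbons: the parent is heptane.
The principal characteristic group is a carboxylic acid (terminal –COOH), named with the suffix -oic acid.
The numbering direction is chosen so that the carboxylic acid carbon is C-1 by definition.
With this numbering: a bromo group at C-3; a chloro group at C-3; an iodo group at C-4.
The substituents are ordered alphabetically, ignoring any di-/tri- multipliers.
The name is 3-bromo-3-chloro-4-iodoheptanoic acid.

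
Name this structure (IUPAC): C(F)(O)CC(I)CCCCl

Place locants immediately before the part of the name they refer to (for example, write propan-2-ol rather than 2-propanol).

The longest carbon chain that includes the –OH group has 6 carbons, so the parent hydride is hexane.
The highest-priority functional group is an alcohol (–OH), so the name ends in -ol.
The numbering direction is chosen so that numbering from this end puts the hydroxyl group at C-1 rather than C-6.
This places the hydroxyl at C-1; a chloro group at C-6; a fluoro group at C-1; an iodo group at C-3.
Substituent prefixes are cited in alphabetical order (multiplying prefixes like di-/tri- are ignored for ordering).
Putting it together: 6-chloro-1-fluoro-3-iodohexan-1-ol.

6-chloro-1-fluoro-3-iodohexan-1-ol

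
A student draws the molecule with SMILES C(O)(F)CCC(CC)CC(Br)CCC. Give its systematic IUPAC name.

The longest carbon chain that includes the –OH group has 9 carbons, so the parent hydride is nonane.
The highest-priority functional group is an alcohol (–OH), so the name ends in -ol.
The numbering direction is chosen so that numbering from this end puts the hydroxyl group at C-1 rather than C-9.
This places the hydroxyl at C-1; a bromo group at C-6; an ethyl group at C-4; a fluoro group at C-1.
Substituent prefixes are cited in alphabetical order (multiplying prefixes like di-/tri- are ignored for ordering).
Assembling the pieces gives 6-bromo-4-ethyl-1-fluorononan-1-ol.

6-bromo-4-ethyl-1-fluorononan-1-ol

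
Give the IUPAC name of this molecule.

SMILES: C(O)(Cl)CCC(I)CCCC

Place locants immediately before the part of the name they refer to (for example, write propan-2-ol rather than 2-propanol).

1-chloro-4-iodooctan-1-ol

The longest chain bearing the –OH group is 8 carbons long (octane).
An alcohol (–OH) is the principal characteristic group, giving the suffix -ol.
Number the chain so that numbering from this end puts the hydroxyl group at C-1 rather than C-8.
With this numbering: the hydroxyl at C-1; a chloro group at C-1; an iodo group at C-4.
Substituent prefixes are cited in alphabetical order (multiplying prefixes like di-/tri- are ignored for ordering).
Putting it together: 1-chloro-4-iodooctan-1-ol.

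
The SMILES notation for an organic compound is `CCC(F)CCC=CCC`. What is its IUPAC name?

Counting along the main chain through the multiple bond gives 9 carbons: the parent is nonane.
The chain contains a C=C double bond, so the unsaturation ending is -ene.
Choose the numbering such that numbering from this end puts the double bond at C-3 rather than C-6.
With this numbering: the double bond between C-3 and C-4; a fluoro group at C-7.
Putting it together: 7-fluoronon-3-ene.

7-fluoronon-3-ene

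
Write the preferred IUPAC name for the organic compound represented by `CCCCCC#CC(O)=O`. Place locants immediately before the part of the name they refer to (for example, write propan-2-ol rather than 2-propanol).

The longest chain bearing the –COOH group and the multiple bond is 8 carbons long (octane).
The principal characteristic group is a carboxylic acid (terminal –COOH), named with the suffix -oic acid.
The chain contains a C≡C triple bond, so the unsaturation ending is -yne.
Choose the numbering such that the carboxylic acid carbon is C-1 by definition.
That gives the triple bond between C-2 and C-3.
Assembling the pieces gives oct-2-ynoic acid.

oct-2-ynoic acid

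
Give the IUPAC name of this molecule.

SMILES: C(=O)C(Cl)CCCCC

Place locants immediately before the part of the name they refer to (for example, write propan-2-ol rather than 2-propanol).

2-chloroheptanal

The longest chain bearing the –CHO group is 7 carbons long (heptane).
The highest-priority functional group is an aldehyde (terminal –CHO), so the name ends in -al.
The numbering direction is chosen so that the aldehyde carbon is C-1 by definition.
That gives a chloro group at C-2.
Assembling the pieces gives 2-chloroheptanal.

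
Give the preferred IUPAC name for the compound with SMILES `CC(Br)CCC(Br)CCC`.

The parent chain contains 8 carbons (octane).
Number the chain so that the substituent locant set {2,5} is lower than {4,7} at the first point of difference.
This places bromo groups at C-2 and C-5.
The name is 2,5-dibromooctane.

2,5-dibromooctane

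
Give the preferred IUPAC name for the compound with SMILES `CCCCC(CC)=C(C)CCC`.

5-ethyl-4-methylnon-4-ene

The longest chain bearing the multiple bond is 9 carbons long (nonane).
A C=C double bond in the chain gives the infix -ene-.
Choose the numbering such that numbering from this end puts the double bond at C-4 rather than C-5.
That gives the double bond between C-4 and C-5; an ethyl group at C-5; a methyl group at C-4.
Prefixes are listed alphabetically: ethyl, methyl.
Assembling the pieces gives 5-ethyl-4-methylnon-4-ene.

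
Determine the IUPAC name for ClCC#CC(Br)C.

Counting along the main chain through the multiple bond gives 5 carbons: the parent is pentane.
A C≡C triple bond in the chain gives the infix -yne-.
Number the chain so that numbering from this end puts the triple bond at C-2 rather than C-3.
This places the triple bond between C-2 and C-3; a bromo group at C-4; a chloro group at C-1.
Substituent prefixes are cited in alphabetical order (multiplying prefixes like di-/tri- are ignored for ordering).
Putting it together: 4-bromo-1-chloropent-2-yne.

4-bromo-1-chloropent-2-yne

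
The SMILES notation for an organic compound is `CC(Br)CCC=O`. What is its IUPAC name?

The longest carbon chain that includes the –CHO group has 5 carbons, so the parent hydride is pentane.
The principal characteristic group is an aldehyde (terminal –CHO), named with the suffix -al.
Number the chain so that the aldehyde carbon is C-1 by definition.
That gives a bromo group at C-4.
The name is 4-bromopentanal.

4-bromopentanal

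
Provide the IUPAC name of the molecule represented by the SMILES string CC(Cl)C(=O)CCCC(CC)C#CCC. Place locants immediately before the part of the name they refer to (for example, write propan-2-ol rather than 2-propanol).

The longest carbon chain that includes the carbonyl and the multiple bond has 11 carbons, so the parent hydride is undecane.
A ketone (C=O on an internal carbon) is the principal characteristic group, giving the suffix -one.
There is one C≡C triple bond, indicated by the ending -yne.
Choose the numbering such that numbering from this end puts the carbonyl group at C-3 rather than C-9.
That gives the carbonyl at C-3; the triple bond between C-8 and C-9; a chloro group at C-2; an ethyl group at C-7.
The substituents are ordered alphabetically, ignoring any di-/tri- multipliers.
Assembling the pieces gives 2-chloro-7-ethylundec-8-yn-3-one.

2-chloro-7-ethylundec-8-yn-3-one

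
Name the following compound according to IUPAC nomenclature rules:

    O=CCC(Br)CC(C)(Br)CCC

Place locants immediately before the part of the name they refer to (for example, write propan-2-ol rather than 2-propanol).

3,5-dibromo-5-methyloctanal

Counting along the main chain through the –CHO group gives 8 carbons: the parent is octane.
An aldehyde (terminal –CHO) is the principal characteristic group, giving the suffix -al.
The numbering direction is chosen so that the aldehyde carbon is C-1 by definition.
This places bromo groups at C-3 and C-5; a methyl group at C-5.
The substituents are ordered alphabetically, ignoring any di-/tri- multipliers.
The name is 3,5-dibromo-5-methyloctanal.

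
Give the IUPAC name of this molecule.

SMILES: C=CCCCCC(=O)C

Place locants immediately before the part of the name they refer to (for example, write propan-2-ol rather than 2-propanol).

oct-7-en-2-one

The longest chain bearing the carbonyl and the multiple bond is 8 carbons long (octane).
The highest-priority functional group is a ketone (C=O on an internal carbon), so the name ends in -one.
There is one C=C double bond, indicated by the ending -ene.
Number the chain so that numbering from this end puts the carbonyl group at C-2 rather than C-7.
This places the carbonyl at C-2; the double bond between C-7 and C-8.
Putting it together: oct-7-en-2-one.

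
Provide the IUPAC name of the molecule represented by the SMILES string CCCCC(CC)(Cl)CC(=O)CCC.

6-chloro-6-ethyldecan-4-one

The longest carbon chain that includes the carbonyl has 10 carbons, so the parent hydride is decane.
A ketone (C=O on an internal carbon) is the principal characteristic group, giving the suffix -one.
Choose the numbering such that numbering from this end puts the carbonyl group at C-4 rather than C-7.
With this numbering: the carbonyl at C-4; a chloro group at C-6; an ethyl group at C-6.
Substituent prefixes are cited in alphabetical order (multiplying prefixes like di-/tri- are ignored for ordering).
The name is 6-chloro-6-ethyldecan-4-one.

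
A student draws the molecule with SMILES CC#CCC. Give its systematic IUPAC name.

pent-2-yne

The longest chain bearing the multiple bond is 5 carbons long (pentane).
There is one C≡C triple bond, indicated by the ending -yne.
The numbering direction is chosen so that numbering from this end puts the triple bond at C-2 rather than C-3.
With this numbering: the triple bond between C-2 and C-3.
Putting it together: pent-2-yne.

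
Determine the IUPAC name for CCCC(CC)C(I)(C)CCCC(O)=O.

6-ethyl-5-iodo-5-methylnonanoic acid

The longest chain bearing the –COOH group is 9 carbons long (nonane).
The highest-priority functional group is a carboxylic acid (terminal –COOH), so the name ends in -oic acid.
Choose the numbering such that the carboxylic acid carbon is C-1 by definition.
With this numbering: an ethyl group at C-6; an iodo group at C-5; a methyl group at C-5.
Substituent prefixes are cited in alphabetical order (multiplying prefixes like di-/tri- are ignored for ordering).
Assembling the pieces gives 6-ethyl-5-iodo-5-methylnonanoic acid.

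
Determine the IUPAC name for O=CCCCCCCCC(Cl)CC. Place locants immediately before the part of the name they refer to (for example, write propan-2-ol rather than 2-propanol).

Counting along the main chain through the –CHO group gives 11 carbons: the parent is undecane.
The principal characteristic group is an aldehyde (terminal –CHO), named with the suffix -al.
Number the chain so that the aldehyde carbon is C-1 by definition.
This places a chloro group at C-9.
Assembling the pieces gives 9-chloroundecanal.

9-chloroundecanal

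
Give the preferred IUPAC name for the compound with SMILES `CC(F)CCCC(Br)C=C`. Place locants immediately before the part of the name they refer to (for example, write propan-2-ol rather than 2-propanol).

3-bromo-7-fluorooct-1-ene

The longest carbon chain that includes the multiple bond has 8 carbons, so the parent hydride is octane.
There is one C=C double bond, indicated by the ending -ene.
Number the chain so that numbering from this end puts the double bond at C-1 rather than C-7.
This places the double bond between C-1 and C-2; a bromo group at C-3; a fluoro group at C-7.
The substituents are ordered alphabetically, ignoring any di-/tri- multipliers.
The name is 3-bromo-7-fluorooct-1-ene.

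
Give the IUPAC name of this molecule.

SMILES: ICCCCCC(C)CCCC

The parent chain contains 10 carbons (decane).
Choose the numbering such that the substituent locant set {1,6} is lower than {5,10} at the first point of difference.
This places an iodo group at C-1; a methyl group at C-6.
Substituent prefixes are cited in alphabetical order (multiplying prefixes like di-/tri- are ignored for ordering).
The name is 1-iodo-6-methyldecane.

1-iodo-6-methyldecane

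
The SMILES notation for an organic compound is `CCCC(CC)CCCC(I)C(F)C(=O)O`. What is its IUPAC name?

7-ethyl-2-fluoro-3-iododecanoic acid

The longest carbon chain that includes the –COOH group has 10 carbons, so the parent hydride is decane.
A carboxylic acid (terminal –COOH) is the principal characteristic group, giving the suffix -oic acid.
Number the chain so that the carboxylic acid carbon is C-1 by definition.
This places an ethyl group at C-7; a fluoro group at C-2; an iodo group at C-3.
Prefixes are listed alphabetically: ethyl, fluoro, iodo.
The name is 7-ethyl-2-fluoro-3-iododecanoic acid.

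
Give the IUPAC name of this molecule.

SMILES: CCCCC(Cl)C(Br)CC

The longest continuous carbon chain has 8 atoms, so the parent hydride is octane.
Number the chain so that the substituent locant set {3,4} is lower than {5,6} at the first point of difference.
That gives a bromo group at C-3; a chloro group at C-4.
Substituent prefixes are cited in alphabetical order (multiplying prefixes like di-/tri- are ignored for ordering).
Assembling the pieces gives 3-bromo-4-chlorooctane.

3-bromo-4-chlorooctane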